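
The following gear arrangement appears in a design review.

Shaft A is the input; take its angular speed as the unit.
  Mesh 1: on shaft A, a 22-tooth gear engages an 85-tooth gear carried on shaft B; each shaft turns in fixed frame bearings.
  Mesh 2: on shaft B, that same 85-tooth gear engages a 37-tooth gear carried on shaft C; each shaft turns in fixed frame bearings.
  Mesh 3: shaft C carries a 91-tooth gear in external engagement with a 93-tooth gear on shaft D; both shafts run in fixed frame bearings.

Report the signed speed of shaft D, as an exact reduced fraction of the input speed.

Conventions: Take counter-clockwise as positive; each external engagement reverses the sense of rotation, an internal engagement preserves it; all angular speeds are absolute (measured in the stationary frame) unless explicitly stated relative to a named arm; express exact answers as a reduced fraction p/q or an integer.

3-mesh fixed-axis compound train (all bearings frame-fixed)
mesh 1 [22T→85T]: |ω|/ω_in = 1×22/85 = 22/85, sense flips to −
mesh 2 [85T→37T]: |ω|/ω_in = (22/85)×85/37 = 22/37, sense flips to +
mesh 3 [91T→93T]: |ω|/ω_in = (22/37)×91/93 = 2002/3441, sense flips to −
signed output speed (× input speed) = -2002/3441

-2002/3441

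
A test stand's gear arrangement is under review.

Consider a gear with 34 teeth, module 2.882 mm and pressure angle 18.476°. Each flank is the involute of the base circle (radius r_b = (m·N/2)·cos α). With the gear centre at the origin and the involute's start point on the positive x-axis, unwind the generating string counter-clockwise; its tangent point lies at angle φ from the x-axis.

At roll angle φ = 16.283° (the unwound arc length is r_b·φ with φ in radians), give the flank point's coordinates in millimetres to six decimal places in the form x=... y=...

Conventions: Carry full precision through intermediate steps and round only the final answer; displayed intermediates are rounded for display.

x=48.307480 y=0.352665

class = single-mesh tooth geometry [base-circle involute, m = 2.882, 34T]
pitch radius r_p = m·N/2 = 2.882·34/2 = 48.994000
base radius r_b = r_p·cos α = 48.994000·cos 18.476° = 46.468677
roll angle φ = 16.283° = 0.28419196 rad
x = r_b·(cos φ + φ·sin φ) = 48.307480
y = r_b·(sin φ − φ·cos φ) = 0.352665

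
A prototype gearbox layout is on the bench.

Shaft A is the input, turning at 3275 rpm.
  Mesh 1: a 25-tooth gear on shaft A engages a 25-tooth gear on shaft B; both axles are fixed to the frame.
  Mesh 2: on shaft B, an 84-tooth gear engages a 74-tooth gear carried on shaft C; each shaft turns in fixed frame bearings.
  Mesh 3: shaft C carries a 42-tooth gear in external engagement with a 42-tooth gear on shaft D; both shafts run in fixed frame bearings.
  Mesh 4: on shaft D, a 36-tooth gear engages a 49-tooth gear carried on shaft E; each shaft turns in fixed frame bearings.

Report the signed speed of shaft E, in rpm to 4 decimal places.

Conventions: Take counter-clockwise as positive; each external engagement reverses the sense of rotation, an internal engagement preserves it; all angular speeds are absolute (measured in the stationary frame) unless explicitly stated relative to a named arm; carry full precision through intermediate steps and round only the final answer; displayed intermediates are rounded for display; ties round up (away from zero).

recognized (5 fixed axles, 4 meshes): fixed-axis compound train
mesh 1 [25T→25T]: ω = 3275.0000×25/25 = 3275.0000 rpm, sense flips to −
mesh 2 [84T→74T]: ω = 3275.0000×84/74 = 3717.5676 rpm, sense flips to +
mesh 3 [42T→42T]: ω = 3717.5676×42/42 = 3717.5676 rpm, sense flips to −
mesh 4 [36T→49T]: ω = 3717.5676×36/49 = 2731.2741 rpm, sense flips to +
signed output speed = +2731.2741 rpm

+2731.2741 rpm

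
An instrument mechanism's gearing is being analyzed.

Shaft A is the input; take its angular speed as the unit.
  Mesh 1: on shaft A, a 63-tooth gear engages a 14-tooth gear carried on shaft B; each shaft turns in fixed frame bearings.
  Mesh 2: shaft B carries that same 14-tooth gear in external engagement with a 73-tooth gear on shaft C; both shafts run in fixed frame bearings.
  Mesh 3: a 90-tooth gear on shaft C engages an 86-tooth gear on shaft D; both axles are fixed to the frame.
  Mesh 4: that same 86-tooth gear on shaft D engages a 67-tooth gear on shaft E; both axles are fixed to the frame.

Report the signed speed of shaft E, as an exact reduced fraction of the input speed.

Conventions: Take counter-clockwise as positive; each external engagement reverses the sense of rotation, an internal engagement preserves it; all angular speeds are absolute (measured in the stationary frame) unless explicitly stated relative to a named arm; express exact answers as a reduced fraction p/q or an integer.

5670/4891

4-mesh fixed-axis compound train (all bearings frame-fixed)
mesh 1 [63T→14T]: |ω|/ω_in = 1×63/14 = 9/2, sense flips to −
mesh 2 [14T→73T]: |ω|/ω_in = (9/2)×14/73 = 63/73, sense flips to +
mesh 3 [90T→86T]: |ω|/ω_in = (63/73)×90/86 = 2835/3139, sense flips to −
mesh 4 [86T→67T]: |ω|/ω_in = (2835/3139)×86/67 = 5670/4891, sense flips to +
signed output speed (× input speed) = 5670/4891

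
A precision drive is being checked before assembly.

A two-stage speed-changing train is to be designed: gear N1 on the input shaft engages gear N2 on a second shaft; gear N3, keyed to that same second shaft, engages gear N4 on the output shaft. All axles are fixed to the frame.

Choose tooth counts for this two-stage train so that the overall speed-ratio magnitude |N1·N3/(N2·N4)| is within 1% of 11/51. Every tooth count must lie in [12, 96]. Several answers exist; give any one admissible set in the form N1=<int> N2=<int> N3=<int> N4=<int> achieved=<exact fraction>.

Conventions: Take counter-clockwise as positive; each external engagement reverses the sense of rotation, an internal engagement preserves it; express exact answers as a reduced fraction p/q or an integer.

topology: fixed-axis compound train — 2 stages, target 11/51
target = 11/51 in lowest terms: an exact hit needs N1·N3 = k·11 and N2·N4 = k·51 for one integer k, every count in [12, 96]; additionally prefer no 1:1 stage (N1 ≠ N2, N3 ≠ N4)
k = 1…23: no 1:1-free in-range split of k·11 and k·51 into factor pairs; take k = 24
k = 24: N1·N3 = 264 = 12·22, N2·N4 = 1224 = 17·72
achieved = 12·22/(17·72) = 11/51; |achieved − target| = 0 ≤ 11/5100 ✓

N1=12 N2=17 N3=22 N4=72 achieved=11/51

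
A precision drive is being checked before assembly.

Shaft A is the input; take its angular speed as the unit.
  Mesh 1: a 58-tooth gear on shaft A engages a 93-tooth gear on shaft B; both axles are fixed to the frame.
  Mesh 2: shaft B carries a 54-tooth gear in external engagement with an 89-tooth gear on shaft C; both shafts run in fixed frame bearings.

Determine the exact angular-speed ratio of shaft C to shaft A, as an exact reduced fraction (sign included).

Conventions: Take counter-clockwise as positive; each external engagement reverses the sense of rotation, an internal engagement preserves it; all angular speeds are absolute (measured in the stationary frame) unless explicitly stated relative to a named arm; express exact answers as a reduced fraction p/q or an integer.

1044/2759

class = fixed-axis compound train [2 meshes; 2 ratios multiply, 2 sense flips]
mesh 1 [58T→93T]: running ratio 58/93, sense −
mesh 2 [54T→89T]: running ratio 1044/2759, sense +
ω_out/ω_in = 1044/2759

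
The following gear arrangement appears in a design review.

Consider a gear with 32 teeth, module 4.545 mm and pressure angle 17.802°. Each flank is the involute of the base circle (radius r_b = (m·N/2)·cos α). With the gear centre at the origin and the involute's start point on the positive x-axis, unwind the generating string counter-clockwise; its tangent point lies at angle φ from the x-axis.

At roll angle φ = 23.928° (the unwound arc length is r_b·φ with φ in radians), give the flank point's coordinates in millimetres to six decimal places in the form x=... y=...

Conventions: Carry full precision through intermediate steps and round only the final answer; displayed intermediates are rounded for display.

single-mesh involute tooth geometry (32T wheel at module 4.545)
pitch radius r_p = m·N/2 = 4.545·32/2 = 72.720000
base radius r_b = r_p·cos α = 72.720000·cos 17.802° = 69.238073
roll angle φ = 23.928° = 0.41762238 rad
x = r_b·(cos φ + φ·sin φ) = 75.015203
y = r_b·(sin φ − φ·cos φ) = 1.651892

x=75.015203 y=1.651892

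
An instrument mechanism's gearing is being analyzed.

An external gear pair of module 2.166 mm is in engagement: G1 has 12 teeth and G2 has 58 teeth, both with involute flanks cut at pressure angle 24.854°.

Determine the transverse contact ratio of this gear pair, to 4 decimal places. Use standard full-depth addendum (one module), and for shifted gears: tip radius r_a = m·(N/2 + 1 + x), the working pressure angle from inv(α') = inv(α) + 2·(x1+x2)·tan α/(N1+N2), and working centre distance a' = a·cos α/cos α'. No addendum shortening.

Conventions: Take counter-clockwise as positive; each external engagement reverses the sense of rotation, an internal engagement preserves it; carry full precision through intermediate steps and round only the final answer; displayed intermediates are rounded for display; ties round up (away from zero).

1.4370

class = single-mesh tooth geometry [involute pair 12T × 58T, m = 2.166]
base radii: r_b1 = 11.792333, r_b2 = 56.996277
tip radii: r_a1 = 15.162000, r_a2 = 64.980000
no profile shift: α' = α, a' = a
action lengths: √(r_a1²−r_b1²) = 9.530326, √(r_a2²−r_b2²) = 31.206166
base pitch p_b = π·m·cos α = 6.174451
CR = (9.530326 + 31.206166 − 75.810000·sin 24.85400°)/6.174451 = 1.437048
contact ratio ≈ 1.4370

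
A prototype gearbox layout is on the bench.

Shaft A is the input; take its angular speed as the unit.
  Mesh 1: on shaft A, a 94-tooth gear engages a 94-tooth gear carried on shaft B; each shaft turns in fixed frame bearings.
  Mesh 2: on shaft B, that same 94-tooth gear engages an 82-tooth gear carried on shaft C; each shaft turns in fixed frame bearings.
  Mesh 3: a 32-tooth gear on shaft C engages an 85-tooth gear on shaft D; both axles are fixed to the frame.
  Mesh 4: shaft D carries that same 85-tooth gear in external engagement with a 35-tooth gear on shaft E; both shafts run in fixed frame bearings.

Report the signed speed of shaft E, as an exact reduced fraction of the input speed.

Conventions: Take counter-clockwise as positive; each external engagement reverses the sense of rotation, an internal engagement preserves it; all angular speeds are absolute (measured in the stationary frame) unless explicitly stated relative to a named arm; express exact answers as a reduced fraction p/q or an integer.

1504/1435

4-mesh fixed-axis compound train (all bearings frame-fixed)
mesh 1 [94T→94T]: |ω|/ω_in = 1×94/94 = 1, sense flips to −
mesh 2 [94T→82T]: |ω|/ω_in = 1×94/82 = 47/41, sense flips to +
mesh 3 [32T→85T]: |ω|/ω_in = (47/41)×32/85 = 1504/3485, sense flips to −
mesh 4 [85T→35T]: |ω|/ω_in = (1504/3485)×85/35 = 1504/1435, sense flips to +
signed output speed (× input speed) = 1504/1435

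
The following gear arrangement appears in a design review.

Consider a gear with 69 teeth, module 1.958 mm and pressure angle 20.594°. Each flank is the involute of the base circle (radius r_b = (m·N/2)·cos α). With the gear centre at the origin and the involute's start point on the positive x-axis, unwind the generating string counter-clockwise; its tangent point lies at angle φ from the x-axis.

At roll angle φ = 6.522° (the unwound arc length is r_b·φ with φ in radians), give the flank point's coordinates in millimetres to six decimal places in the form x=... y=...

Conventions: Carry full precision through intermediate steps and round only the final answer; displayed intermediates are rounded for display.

class = single-mesh tooth geometry [base-circle involute, m = 1.958, 69T]
pitch radius r_p = m·N/2 = 1.958·69/2 = 67.551000
base radius r_b = r_p·cos α = 67.551000·cos 20.594° = 63.234246
roll angle φ = 6.522° = 0.11383037 rad
x = r_b·(cos φ + φ·sin φ) = 63.642594
y = r_b·(sin φ − φ·cos φ) = 0.031049

x=63.642594 y=0.031049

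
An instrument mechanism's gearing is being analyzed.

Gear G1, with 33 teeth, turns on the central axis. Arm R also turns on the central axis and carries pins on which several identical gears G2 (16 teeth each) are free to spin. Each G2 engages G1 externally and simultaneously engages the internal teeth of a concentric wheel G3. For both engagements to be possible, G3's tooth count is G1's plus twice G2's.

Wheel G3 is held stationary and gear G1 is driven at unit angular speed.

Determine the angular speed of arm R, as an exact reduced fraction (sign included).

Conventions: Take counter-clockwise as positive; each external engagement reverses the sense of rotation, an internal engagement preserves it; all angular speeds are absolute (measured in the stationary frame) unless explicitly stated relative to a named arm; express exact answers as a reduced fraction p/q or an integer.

33/98

class = planetary set [G3 = 33+2·16 = 65; Willis about the carrier]
ring teeth: 33 + 2·16 = 65
33(ω_sun−ω_arm) = −65(ω_ring−ω_arm),  ω_ring = 0, ω_sun = 1
33(1−ω_arm) = −65(0−ω_arm)  ⇒  98·ω_arm = 33  ⇒  ω_arm = 33/98
exact speed ratio = 33/98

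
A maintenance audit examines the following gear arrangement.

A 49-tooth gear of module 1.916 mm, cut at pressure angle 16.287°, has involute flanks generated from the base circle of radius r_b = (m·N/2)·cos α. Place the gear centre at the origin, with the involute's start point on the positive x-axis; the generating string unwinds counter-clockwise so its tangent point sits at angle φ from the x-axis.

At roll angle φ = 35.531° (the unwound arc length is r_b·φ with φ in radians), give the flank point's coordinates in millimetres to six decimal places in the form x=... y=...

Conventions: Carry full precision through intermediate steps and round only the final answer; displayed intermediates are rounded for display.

topology: single-mesh involute geometry — m = 1.916, N = 49
pitch radius r_p = m·N/2 = 1.916·49/2 = 46.942000
base radius r_b = r_p·cos α = 46.942000·cos 16.287° = 45.058168
roll angle φ = 35.531° = 0.62013294 rad
x = r_b·(cos φ + φ·sin φ) = 52.906731
y = r_b·(sin φ − φ·cos φ) = 3.445977

x=52.906731 y=3.445977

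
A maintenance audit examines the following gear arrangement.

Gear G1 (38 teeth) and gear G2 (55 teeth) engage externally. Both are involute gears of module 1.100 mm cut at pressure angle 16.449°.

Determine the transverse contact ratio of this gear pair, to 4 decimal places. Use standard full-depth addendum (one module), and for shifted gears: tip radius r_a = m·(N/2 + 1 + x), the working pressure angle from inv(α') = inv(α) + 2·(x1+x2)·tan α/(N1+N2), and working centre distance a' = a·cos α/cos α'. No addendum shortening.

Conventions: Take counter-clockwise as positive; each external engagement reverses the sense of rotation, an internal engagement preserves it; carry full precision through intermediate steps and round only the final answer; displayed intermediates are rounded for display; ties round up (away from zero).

1.9501

class = single-mesh tooth geometry [involute pair 38T × 55T, m = 1.100]
base radii: r_b1 = 20.044608, r_b2 = 29.011933
tip radii: r_a1 = 22.000000, r_a2 = 31.350000
no profile shift: α' = α, a' = a
action lengths: √(r_a1²−r_b1²) = 9.067176, √(r_a2²−r_b2²) = 11.879825
base pitch p_b = π·m·cos α = 3.314315
CR = (9.067176 + 11.879825 − 51.150000·sin 16.44900°)/3.314315 = 1.950109
contact ratio ≈ 1.9501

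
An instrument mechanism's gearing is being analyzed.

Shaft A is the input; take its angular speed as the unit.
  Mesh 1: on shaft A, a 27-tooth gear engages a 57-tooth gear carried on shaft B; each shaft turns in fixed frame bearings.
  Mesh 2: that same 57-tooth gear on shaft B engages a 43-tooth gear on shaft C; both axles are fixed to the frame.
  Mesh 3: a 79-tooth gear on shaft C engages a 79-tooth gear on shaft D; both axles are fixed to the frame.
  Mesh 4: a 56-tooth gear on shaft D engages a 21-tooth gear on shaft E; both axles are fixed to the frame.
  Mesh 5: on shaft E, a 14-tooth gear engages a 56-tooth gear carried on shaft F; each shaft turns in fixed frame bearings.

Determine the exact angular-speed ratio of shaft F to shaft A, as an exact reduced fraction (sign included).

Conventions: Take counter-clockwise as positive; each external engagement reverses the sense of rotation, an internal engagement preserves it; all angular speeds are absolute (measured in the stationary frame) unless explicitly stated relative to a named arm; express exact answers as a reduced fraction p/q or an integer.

class = fixed-axis compound train [5 meshes; 5 ratios multiply, 5 sense flips]
mesh 1 [27T→57T]: running ratio 9/19, sense −
mesh 2 [57T→43T]: running ratio 27/43, sense +
mesh 3 [79T→79T]: running ratio 27/43, sense −
mesh 4 [56T→21T]: running ratio 72/43, sense +
mesh 5 [14T→56T]: running ratio 18/43, sense −
ω_out/ω_in = -18/43

-18/43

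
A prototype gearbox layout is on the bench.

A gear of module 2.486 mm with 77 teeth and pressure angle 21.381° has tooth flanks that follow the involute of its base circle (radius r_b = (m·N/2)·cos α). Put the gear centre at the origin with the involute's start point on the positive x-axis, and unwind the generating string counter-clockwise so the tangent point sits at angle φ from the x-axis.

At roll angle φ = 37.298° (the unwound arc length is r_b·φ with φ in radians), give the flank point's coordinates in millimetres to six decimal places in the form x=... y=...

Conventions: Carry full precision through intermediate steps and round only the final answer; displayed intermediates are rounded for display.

recognized (one wheel, involute flank): single-mesh tooth geometry, m = 2.486, N = 77
pitch radius r_p = m·N/2 = 2.486·77/2 = 95.711000
base radius r_b = r_p·cos α = 95.711000·cos 21.381° = 89.123859
roll angle φ = 37.298° = 0.65097290 rad
x = r_b·(cos φ + φ·sin φ) = 106.053701
y = r_b·(sin φ − φ·cos φ) = 7.853165

x=106.053701 y=7.853165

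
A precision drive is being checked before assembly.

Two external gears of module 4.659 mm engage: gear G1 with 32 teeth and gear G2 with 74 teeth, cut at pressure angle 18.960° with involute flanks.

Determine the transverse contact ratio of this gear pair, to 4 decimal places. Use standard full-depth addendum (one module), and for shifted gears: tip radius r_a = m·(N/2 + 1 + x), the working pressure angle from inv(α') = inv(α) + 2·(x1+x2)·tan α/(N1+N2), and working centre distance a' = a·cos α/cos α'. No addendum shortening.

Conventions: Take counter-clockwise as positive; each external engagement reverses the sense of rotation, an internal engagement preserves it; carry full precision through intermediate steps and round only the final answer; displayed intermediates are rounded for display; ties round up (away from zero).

recognized (one external pair, fixed centres): single-mesh tooth geometry, m = 4.659, N1 = 32, N2 = 74
base radii: r_b1 = 70.499663, r_b2 = 163.030470
tip radii: r_a1 = 79.203000, r_a2 = 177.042000
no profile shift: α' = α, a' = a
action lengths: √(r_a1²−r_b1²) = 36.095883, √(r_a2²−r_b2²) = 69.028514
base pitch p_b = π·m·cos α = 13.842576
CR = (36.095883 + 69.028514 − 246.927000·sin 18.96000°)/13.842576 = 1.798498
contact ratio ≈ 1.7985

1.7985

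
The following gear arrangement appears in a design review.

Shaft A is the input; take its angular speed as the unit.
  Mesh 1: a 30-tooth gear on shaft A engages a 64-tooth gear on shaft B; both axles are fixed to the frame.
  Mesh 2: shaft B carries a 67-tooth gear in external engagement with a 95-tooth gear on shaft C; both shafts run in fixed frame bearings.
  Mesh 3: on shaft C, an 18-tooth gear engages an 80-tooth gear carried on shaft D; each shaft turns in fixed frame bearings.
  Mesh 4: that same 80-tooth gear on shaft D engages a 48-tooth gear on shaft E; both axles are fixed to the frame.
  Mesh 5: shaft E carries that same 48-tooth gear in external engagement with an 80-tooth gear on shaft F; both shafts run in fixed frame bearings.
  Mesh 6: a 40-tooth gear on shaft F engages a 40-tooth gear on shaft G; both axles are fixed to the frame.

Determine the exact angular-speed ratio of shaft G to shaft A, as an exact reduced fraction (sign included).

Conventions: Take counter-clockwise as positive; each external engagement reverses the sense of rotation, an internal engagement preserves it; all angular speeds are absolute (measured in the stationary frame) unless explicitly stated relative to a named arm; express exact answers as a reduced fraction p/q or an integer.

class = fixed-axis compound train [6 meshes; 6 ratios multiply, 6 sense flips]
mesh 1 [30T→64T]: running ratio 15/32, sense −
mesh 2 [67T→95T]: running ratio 201/608, sense +
mesh 3 [18T→80T]: running ratio 1809/24320, sense −
mesh 4 [80T→48T]: running ratio 603/4864, sense +
mesh 5 [48T→80T]: running ratio 1809/24320, sense −
mesh 6 [40T→40T]: running ratio 1809/24320, sense +
ω_out/ω_in = 1809/24320

1809/24320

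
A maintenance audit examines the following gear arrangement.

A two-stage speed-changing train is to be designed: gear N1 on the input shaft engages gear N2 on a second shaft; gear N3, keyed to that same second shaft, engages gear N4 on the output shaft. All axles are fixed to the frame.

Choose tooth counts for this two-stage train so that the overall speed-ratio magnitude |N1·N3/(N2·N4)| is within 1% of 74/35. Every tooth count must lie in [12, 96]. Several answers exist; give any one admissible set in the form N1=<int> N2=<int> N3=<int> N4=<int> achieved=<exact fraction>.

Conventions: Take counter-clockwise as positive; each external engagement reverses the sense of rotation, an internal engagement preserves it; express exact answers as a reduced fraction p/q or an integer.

N1=12 N2=14 N3=37 N4=15 achieved=74/35

2-stage fixed-axis compound train for ratio 74/35
target = 74/35 in lowest terms: an exact hit needs N1·N3 = k·74 and N2·N4 = k·35 for one integer k, every count in [12, 96]; additionally prefer no 1:1 stage (N1 ≠ N2, N3 ≠ N4)
k = 1…5: no 1:1-free in-range split of k·74 and k·35 into factor pairs; take k = 6
k = 6: N1·N3 = 444 = 12·37, N2·N4 = 210 = 14·15
achieved = 12·37/(14·15) = 74/35; |achieved − target| = 0 ≤ 37/1750 ✓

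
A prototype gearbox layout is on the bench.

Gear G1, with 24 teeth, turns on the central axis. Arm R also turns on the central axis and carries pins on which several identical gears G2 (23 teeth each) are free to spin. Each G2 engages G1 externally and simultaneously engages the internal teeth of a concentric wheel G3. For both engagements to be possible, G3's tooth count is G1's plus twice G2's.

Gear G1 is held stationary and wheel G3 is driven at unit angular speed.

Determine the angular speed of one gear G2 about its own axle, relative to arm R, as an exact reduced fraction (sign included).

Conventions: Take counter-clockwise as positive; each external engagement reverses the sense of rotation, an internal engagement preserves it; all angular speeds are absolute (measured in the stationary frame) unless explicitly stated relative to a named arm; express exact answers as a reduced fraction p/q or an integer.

840/1081

recognized (axles ride arm R): planetary set, 24/23/70 teeth
ring teeth: 24 + 2·23 = 70
24(ω_sun−ω_arm) = −70(ω_ring−ω_arm),  ω_sun = 0, ω_ring = 1
24(0−ω_arm) = −70(1−ω_arm)  ⇒  94·ω_arm = 70  ⇒  ω_arm = 35/47
sun–planet mesh: 24·(0−35/47) = −23·(ω_p−ω_arm)  ⇒  ω_p−ω_arm = 840/1081
exact speed ratio = 840/1081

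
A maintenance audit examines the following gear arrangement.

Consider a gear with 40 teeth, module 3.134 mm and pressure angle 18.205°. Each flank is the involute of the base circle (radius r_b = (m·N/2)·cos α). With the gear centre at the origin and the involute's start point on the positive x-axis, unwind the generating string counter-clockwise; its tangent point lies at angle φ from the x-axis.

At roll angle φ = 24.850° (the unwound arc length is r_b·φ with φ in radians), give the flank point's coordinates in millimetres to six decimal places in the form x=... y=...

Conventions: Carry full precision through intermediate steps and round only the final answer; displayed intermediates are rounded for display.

x=64.882135 y=1.589007

topology: single-mesh involute geometry — m = 3.134, N = 40
pitch radius r_p = m·N/2 = 3.134·40/2 = 62.680000
base radius r_b = r_p·cos α = 62.680000·cos 18.205° = 59.542540
roll angle φ = 24.850° = 0.43371432 rad
x = r_b·(cos φ + φ·sin φ) = 64.882135
y = r_b·(sin φ − φ·cos φ) = 1.589007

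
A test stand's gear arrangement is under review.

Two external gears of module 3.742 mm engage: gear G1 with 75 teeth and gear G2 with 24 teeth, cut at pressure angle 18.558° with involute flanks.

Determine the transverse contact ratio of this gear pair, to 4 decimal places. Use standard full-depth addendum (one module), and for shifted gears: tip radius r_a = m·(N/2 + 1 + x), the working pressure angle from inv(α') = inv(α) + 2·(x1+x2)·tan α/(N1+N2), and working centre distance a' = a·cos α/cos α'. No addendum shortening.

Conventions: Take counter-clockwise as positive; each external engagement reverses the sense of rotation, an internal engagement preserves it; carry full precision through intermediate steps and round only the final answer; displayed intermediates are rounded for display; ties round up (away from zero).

recognized (one external pair, fixed centres): single-mesh tooth geometry, m = 3.742, N1 = 75, N2 = 24
base radii: r_b1 = 133.028376, r_b2 = 42.569080
tip radii: r_a1 = 144.067000, r_a2 = 48.646000
no profile shift: α' = α, a' = a
action lengths: √(r_a1²−r_b1²) = 55.305983, √(r_a2²−r_b2²) = 23.543719
base pitch p_b = π·m·cos α = 11.144559
CR = (55.305983 + 23.543719 − 185.229000·sin 18.55800°)/11.144559 = 1.785436
contact ratio ≈ 1.7854

1.7854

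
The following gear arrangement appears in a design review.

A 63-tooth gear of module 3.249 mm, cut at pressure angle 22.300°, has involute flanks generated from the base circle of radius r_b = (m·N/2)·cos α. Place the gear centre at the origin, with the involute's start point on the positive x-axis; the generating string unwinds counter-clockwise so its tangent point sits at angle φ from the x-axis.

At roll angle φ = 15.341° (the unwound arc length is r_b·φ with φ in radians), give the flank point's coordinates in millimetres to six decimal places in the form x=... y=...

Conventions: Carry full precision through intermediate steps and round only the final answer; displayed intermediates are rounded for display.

x=98.022772 y=0.601528

single-mesh involute tooth geometry (63T wheel at module 3.249)
pitch radius r_p = m·N/2 = 3.249·63/2 = 102.343500
base radius r_b = r_p·cos α = 102.343500·cos 22.300° = 94.689201
roll angle φ = 15.341° = 0.26775096 rad
x = r_b·(cos φ + φ·sin φ) = 98.022772
y = r_b·(sin φ − φ·cos φ) = 0.601528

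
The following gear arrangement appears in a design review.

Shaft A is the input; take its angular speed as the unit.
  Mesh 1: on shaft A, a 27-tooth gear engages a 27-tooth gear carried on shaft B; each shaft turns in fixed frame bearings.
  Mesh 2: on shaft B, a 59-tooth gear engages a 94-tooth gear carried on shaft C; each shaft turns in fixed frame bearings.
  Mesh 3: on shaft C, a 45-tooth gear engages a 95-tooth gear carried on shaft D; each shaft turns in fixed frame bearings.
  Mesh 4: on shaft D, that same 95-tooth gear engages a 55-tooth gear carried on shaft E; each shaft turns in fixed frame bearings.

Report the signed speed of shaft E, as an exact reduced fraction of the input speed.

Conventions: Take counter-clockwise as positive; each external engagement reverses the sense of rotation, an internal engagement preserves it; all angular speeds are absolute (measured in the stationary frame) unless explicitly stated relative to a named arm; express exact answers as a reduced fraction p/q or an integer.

531/1034

4-mesh fixed-axis compound train (all bearings frame-fixed)
mesh 1 [27T→27T]: |ω|/ω_in = 1×27/27 = 1, sense flips to −
mesh 2 [59T→94T]: |ω|/ω_in = 1×59/94 = 59/94, sense flips to +
mesh 3 [45T→95T]: |ω|/ω_in = (59/94)×45/95 = 531/1786, sense flips to −
mesh 4 [95T→55T]: |ω|/ω_in = (531/1786)×95/55 = 531/1034, sense flips to +
signed output speed (× input speed) = 531/1034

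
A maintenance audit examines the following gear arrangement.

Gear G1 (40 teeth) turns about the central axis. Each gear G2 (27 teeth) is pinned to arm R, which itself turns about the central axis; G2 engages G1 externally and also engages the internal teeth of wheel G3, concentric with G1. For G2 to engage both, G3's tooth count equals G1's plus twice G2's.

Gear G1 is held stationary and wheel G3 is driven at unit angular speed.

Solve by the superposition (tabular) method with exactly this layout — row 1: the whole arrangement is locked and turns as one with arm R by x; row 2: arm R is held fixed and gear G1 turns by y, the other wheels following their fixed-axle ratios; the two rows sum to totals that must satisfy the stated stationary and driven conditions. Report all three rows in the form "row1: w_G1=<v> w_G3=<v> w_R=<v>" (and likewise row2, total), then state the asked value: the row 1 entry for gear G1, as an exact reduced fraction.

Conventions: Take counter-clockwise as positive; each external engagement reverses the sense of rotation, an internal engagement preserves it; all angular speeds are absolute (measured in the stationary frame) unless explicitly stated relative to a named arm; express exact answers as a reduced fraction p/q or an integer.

row1: w_G1=47/67 w_G3=47/67 w_R=47/67
row2: w_G1=-47/67 w_G3=20/67 w_R=0
total: w_G1=0 w_G3=1 w_R=47/67
asked value: 47/67

topology: planetary set — G1 40T / G2 27T / G3 94T, arm = carrier (Willis)
superposition row 1 [locked train]: every member turns x
row 2 — arm fixed, fixed-axis ratios: sun y, ring −(40/94)·y, arm 0
boundary: total ω_sun = x + y = 0 and total ω_ring = x − (40/94)·y = 1  ⇒  y = -47/67, x = 47/67
row 2 ring = −(40/94)·(-47/67) = 20/67
totals (row 1 + row 2): sun 47/67 + (-47/67) = 0, ring 47/67 + 20/67 = 1, arm 47/67 + 0 = 47/67
asked cell (row1, sun) = 47/67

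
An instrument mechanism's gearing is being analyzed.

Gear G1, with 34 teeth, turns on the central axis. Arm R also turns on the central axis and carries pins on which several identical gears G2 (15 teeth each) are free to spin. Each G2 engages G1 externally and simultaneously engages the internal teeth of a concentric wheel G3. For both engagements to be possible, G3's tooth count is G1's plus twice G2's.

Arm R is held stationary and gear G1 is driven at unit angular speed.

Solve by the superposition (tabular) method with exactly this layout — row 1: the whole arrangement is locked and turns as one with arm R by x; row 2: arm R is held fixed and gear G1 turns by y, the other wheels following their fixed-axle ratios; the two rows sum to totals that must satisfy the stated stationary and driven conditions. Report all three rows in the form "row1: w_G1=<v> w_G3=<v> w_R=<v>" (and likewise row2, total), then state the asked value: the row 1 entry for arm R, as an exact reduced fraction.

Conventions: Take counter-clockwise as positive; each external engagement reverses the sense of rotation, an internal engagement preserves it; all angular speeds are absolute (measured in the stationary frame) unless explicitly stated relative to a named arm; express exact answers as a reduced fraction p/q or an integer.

planetary set (34T centre, 15T on arm, 64T internal) — Willis relation
superposition row 1 [locked train]: every member turns x
row 2: sun turns y, ring = −(34/64)·y, arm 0
boundary: total ω_arm = x = 0 and total ω_sun = x + y = 1  ⇒  y = 1, x = 0
row 2 ring = −(34/64)·1 = -17/32
totals (row 1 + row 2): sun 0 + 1 = 1, ring 0 + (-17/32) = -17/32, arm 0 + 0 = 0
asked cell (row1, arm) = 0

row1: w_G1=0 w_G3=0 w_R=0
row2: w_G1=1 w_G3=-17/32 w_R=0
total: w_G1=1 w_G3=-17/32 w_R=0
asked value: 0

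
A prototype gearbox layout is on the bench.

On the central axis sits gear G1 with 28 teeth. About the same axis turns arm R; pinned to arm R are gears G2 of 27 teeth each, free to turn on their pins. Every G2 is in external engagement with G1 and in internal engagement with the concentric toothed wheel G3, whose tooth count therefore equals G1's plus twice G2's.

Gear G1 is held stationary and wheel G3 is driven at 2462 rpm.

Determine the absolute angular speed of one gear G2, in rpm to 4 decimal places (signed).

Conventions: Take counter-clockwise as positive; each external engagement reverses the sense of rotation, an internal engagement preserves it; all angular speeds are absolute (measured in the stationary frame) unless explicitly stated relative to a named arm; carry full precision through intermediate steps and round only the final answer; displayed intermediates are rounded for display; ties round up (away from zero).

recognized (axles ride arm R): planetary set, 28/27/82 teeth
normalise by the input: solve with ω_ring = 1, then scale by 2462 rpm
ring teeth: 28 + 2·27 = 82
28(ω_sun−ω_arm) = −82(ω_ring−ω_arm),  ω_sun = 0, ω_ring = 1
28(0−ω_arm) = −82(1−ω_arm)  ⇒  110·ω_arm = 82  ⇒  ω_arm = 41/55
sun–planet mesh: 28·(0−41/55) = −27·(ω_p−ω_arm)  ⇒  ω_p−ω_arm = 1148/1485
ω_p = 41/55 + 1148/1485 = 41/27
scale: ω_p = 41/27 × 2462 rpm = +3738.5926 rpm

+3738.5926 rpm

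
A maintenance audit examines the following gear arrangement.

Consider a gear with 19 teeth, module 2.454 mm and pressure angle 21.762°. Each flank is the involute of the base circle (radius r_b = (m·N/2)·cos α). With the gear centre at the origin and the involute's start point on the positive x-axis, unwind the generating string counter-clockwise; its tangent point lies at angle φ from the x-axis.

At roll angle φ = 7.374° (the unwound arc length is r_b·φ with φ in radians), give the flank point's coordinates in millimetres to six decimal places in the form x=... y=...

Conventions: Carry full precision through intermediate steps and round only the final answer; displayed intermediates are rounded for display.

x=21.830102 y=0.015360

single-mesh involute tooth geometry (19T wheel at module 2.454)
pitch radius r_p = m·N/2 = 2.454·19/2 = 23.313000
base radius r_b = r_p·cos α = 23.313000·cos 21.762° = 21.651527
roll angle φ = 7.374° = 0.12870058 rad
x = r_b·(cos φ + φ·sin φ) = 21.830102
y = r_b·(sin φ − φ·cos φ) = 0.015360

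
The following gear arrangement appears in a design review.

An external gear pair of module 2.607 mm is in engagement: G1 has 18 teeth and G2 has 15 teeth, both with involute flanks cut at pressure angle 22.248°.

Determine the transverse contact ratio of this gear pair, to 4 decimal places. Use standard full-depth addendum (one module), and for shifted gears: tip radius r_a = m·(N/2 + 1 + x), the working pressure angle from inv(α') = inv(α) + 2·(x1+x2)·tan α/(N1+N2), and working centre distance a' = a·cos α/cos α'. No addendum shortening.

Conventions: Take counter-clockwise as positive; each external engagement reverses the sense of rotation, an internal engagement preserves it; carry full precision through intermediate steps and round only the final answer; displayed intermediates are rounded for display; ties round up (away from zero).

recognized (one external pair, fixed centres): single-mesh tooth geometry, m = 2.607, N1 = 18, N2 = 15
base radii: r_b1 = 21.716267, r_b2 = 18.096889
tip radii: r_a1 = 26.070000, r_a2 = 22.159500
no profile shift: α' = α, a' = a
action lengths: √(r_a1²−r_b1²) = 14.423892, √(r_a2²−r_b2²) = 12.788512
base pitch p_b = π·m·cos α = 7.580407
CR = (14.423892 + 12.788512 − 43.015500·sin 22.24800°)/7.580407 = 1.441352
contact ratio ≈ 1.4414

1.4414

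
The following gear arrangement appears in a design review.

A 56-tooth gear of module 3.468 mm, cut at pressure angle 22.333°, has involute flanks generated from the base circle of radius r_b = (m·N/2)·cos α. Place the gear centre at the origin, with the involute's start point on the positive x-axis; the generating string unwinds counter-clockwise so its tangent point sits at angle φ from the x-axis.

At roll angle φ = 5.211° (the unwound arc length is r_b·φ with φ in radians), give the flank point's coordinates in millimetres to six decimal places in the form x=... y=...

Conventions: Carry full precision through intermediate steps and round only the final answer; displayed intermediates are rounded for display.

x=90.191045 y=0.022506

recognized (one wheel, involute flank): single-mesh tooth geometry, m = 3.468, N = 56
pitch radius r_p = m·N/2 = 3.468·56/2 = 97.104000
base radius r_b = r_p·cos α = 97.104000·cos 22.333° = 89.820327
roll angle φ = 5.211° = 0.09094911 rad
x = r_b·(cos φ + φ·sin φ) = 90.191045
y = r_b·(sin φ − φ·cos φ) = 0.022506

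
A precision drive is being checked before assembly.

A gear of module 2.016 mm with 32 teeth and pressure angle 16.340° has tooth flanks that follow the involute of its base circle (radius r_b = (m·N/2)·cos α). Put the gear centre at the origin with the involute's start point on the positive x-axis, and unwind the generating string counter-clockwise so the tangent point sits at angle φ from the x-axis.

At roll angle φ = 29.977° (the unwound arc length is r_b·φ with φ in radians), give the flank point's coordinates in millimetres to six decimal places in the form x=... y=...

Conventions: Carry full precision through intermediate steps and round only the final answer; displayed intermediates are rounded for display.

x=34.904099 y=1.437624

topology: single-mesh involute geometry — m = 2.016, N = 32
pitch radius r_p = m·N/2 = 2.016·32/2 = 32.256000
base radius r_b = r_p·cos α = 32.256000·cos 16.340° = 30.953152
roll angle φ = 29.977° = 0.52319735 rad
x = r_b·(cos φ + φ·sin φ) = 34.904099
y = r_b·(sin φ − φ·cos φ) = 1.437624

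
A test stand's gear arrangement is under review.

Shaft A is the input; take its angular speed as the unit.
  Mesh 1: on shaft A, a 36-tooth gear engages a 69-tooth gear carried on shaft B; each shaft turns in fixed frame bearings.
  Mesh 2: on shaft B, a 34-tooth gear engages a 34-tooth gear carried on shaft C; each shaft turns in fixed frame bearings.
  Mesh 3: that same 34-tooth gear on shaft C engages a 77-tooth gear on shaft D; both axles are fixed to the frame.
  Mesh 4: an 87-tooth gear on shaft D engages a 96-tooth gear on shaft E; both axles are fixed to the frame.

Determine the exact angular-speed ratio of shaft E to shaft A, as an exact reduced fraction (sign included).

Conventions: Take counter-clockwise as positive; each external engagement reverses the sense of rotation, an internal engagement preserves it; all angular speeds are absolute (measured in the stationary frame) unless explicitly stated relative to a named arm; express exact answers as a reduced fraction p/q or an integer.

class = fixed-axis compound train [4 meshes; 4 ratios multiply, 4 sense flips]
mesh 1 [36T→69T]: running ratio 12/23, sense −
mesh 2 [34T→34T]: running ratio 12/23, sense +
mesh 3 [34T→77T]: running ratio 408/1771, sense −
mesh 4 [87T→96T]: running ratio 1479/7084, sense +
ω_out/ω_in = 1479/7084

1479/7084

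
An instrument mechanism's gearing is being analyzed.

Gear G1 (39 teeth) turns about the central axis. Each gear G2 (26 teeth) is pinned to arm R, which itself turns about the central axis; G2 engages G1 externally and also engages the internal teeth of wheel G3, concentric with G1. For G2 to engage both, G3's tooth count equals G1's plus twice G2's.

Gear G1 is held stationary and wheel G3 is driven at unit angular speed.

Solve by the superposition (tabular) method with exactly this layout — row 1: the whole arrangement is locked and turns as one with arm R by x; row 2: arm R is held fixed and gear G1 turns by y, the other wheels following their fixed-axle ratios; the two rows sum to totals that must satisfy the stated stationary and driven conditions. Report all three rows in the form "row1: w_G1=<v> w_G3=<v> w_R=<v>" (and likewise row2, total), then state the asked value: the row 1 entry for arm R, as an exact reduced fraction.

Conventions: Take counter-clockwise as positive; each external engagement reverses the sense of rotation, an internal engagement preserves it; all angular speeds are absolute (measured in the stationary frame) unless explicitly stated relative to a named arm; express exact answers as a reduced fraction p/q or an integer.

row1: w_G1=7/10 w_G3=7/10 w_R=7/10
row2: w_G1=-7/10 w_G3=3/10 w_R=0
total: w_G1=0 w_G3=1 w_R=7/10
asked value: 7/10

planetary set (39T centre, 26T on arm, 91T internal) — Willis relation
superposition row 1 [locked train]: every member turns x
superposition row 2 [arm held]: sun y, ring −(39/91)·y, arm 0
boundary: total ω_sun = x + y = 0 and total ω_ring = x − (39/91)·y = 1  ⇒  y = -7/10, x = 7/10
row 2 ring = −(39/91)·(-7/10) = 3/10
totals (row 1 + row 2): sun 7/10 + (-7/10) = 0, ring 7/10 + 3/10 = 1, arm 7/10 + 0 = 7/10
asked cell (row1, arm) = 7/10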